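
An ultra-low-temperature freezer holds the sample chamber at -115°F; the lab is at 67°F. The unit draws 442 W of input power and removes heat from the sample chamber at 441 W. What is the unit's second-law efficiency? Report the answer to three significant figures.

0.527

COP_actual = Q̇_C/Ẇ = 441.0/442.0 = 0.9977.
In absolute terms T_C = 191.48 K and T_H = 292.59 K, so ΔT = 101.1 K.
COP_Carnot = T_C/ΔT = 191.48/101.1 = 1.894.
η_II = COP_actual/COP_Carnot = 0.9977/1.894 = 0.5268.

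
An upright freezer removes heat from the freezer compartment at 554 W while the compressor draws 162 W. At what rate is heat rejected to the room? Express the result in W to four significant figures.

716.0 W

For a cyclic device the first law requires Q̇_H = Q̇_C + Ẇ.
Q̇_H = Q̇_C + Ẇ = 716.0 W.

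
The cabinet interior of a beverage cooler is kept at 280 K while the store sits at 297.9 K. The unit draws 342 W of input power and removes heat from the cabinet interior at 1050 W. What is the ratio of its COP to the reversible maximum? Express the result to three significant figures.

0.196

COP_actual = Q̇_C/Ẇ = 1050/342.0 = 3.070.
The reservoir spacing is ΔT = 297.9 − 280 = 17.90 K.
COP_Carnot = T_C/ΔT = 280.00/17.90 = 15.64.
η_II = COP_actual/COP_Carnot = 3.070/15.64 = 0.1963.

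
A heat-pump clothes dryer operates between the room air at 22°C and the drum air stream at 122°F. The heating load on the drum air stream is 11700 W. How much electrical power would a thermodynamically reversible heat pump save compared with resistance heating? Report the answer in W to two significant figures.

In absolute terms T_C = 295.15 K and T_H = 323.15 K, so ΔT = 28.00 K.
COP_Carnot = T_H/ΔT = 323.15/28.00 = 11.54.
Resistance heating needs Ẇ_res = Q̇_H = 11700 W; the reversible heat pump needs only Ẇ_hp = Q̇_H/COP = 1014 W.
Saving = 11700 − 1014 = 10690 W.

11000 W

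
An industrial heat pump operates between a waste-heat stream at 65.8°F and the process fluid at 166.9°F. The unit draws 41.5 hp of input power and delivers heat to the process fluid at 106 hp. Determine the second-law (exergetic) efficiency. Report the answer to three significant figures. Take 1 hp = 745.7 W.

0.412

COP_actual = Q̇_H/Ẇ = 106.0/41.50 = 2.554.
In absolute terms T_C = 291.93 K and T_H = 348.09 K, so ΔT = 56.17 K.
COP_Carnot = T_H/ΔT = 348.09/56.17 = 6.198.
η_II = COP_actual/COP_Carnot = 2.554/6.198 = 0.4121.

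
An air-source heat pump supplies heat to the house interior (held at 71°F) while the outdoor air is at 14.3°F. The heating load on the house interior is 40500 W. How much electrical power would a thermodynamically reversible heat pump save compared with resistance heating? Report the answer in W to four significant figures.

In absolute terms T_C = 263.32 K and T_H = 294.82 K, so ΔT = 31.50 K.
COP_Carnot = T_H/ΔT = 294.82/31.50 = 9.359.
Resistance heating needs Ẇ_res = Q̇_H = 40500 W; the reversible heat pump needs only Ẇ_hp = Q̇_H/COP = 4327 W.
Saving = 40500 − 4327 = 36170 W.

36170 W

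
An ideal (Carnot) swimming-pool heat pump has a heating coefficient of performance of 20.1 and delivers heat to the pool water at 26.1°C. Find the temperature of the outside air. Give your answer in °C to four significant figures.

COP_HP = T_H/(T_H − T_C) gives T_H − T_C = T_H/COP.
With T_H = 299.25 K, T_C = 299.25 × (1 − 1/20.1) = 284.36 K.
Converting, 284.36 K = 11.21°C.

11.21 °C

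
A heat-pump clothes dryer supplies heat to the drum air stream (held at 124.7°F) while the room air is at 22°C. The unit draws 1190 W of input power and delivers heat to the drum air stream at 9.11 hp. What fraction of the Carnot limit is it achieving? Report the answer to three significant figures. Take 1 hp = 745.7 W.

0.519

Converting, Q̇_H = 9.110 hp = 6793 W, so COP_actual = Q̇_H/Ẇ = 6793/1190 = 5.709.
In absolute terms T_C = 295.15 K and T_H = 324.65 K, so ΔT = 29.50 K.
COP_Carnot = T_H/ΔT = 324.65/29.50 = 11.01.
η_II = COP_actual/COP_Carnot = 5.709/11.01 = 0.5187.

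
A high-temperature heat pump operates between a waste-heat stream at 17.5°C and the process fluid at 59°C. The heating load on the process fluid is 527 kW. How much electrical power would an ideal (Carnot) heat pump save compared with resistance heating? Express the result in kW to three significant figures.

461 kW

In absolute terms T_C = 290.65 K and T_H = 332.15 K, so ΔT = 41.50 K.
COP_Carnot = T_H/ΔT = 332.15/41.50 = 8.004.
Resistance heating needs Ẇ_res = Q̇_H = 527.0 kW; the reversible heat pump needs only Ẇ_hp = Q̇_H/COP = 65.85 kW.
Saving = 527.0 − 65.85 = 461.2 kW.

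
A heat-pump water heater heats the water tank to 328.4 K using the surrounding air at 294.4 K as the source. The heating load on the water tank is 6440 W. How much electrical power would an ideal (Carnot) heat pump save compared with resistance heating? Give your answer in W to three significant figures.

The reservoir spacing is ΔT = 328.4 − 294.4 = 34.00 K.
COP_Carnot = T_H/ΔT = 328.40/34.00 = 9.659.
Resistance heating needs Ẇ_res = Q̇_H = 6440 W; the reversible heat pump needs only Ẇ_hp = Q̇_H/COP = 666.7 W.
Saving = 6440 − 666.7 = 5773 W.

5770 W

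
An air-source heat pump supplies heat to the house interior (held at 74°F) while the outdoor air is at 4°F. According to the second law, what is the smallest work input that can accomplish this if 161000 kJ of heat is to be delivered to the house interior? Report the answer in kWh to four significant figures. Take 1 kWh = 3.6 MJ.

5.866 kWh

In absolute terms T_C = 257.59 K and T_H = 296.48 K, so ΔT = 38.89 K.
The reversible limit is COP_HP = T_H/ΔT = 7.624, so W_min = Q_H/COP = Q_H·ΔT/T_H.
W_min = 161000 × 38.89/296.48 = 21120 kJ = 5.866 kWh.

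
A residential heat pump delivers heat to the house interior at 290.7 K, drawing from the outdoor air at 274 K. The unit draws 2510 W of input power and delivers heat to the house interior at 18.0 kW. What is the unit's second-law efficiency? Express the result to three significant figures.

Converting, Q̇_H = 18.00 kW = 18000 W, so COP_actual = Q̇_H/Ẇ = 18000/2510 = 7.171.
The reservoir spacing is ΔT = 290.7 − 274 = 16.70 K.
COP_Carnot = T_H/ΔT = 290.70/16.70 = 17.41.
η_II = COP_actual/COP_Carnot = 7.171/17.41 = 0.4120.

0.412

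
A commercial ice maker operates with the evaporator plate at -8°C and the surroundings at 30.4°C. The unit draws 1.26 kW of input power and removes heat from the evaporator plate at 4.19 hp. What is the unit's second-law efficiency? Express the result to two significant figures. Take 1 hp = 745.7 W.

Converting, Q̇_C = 4.190 hp = 3.124 kW, so COP_actual = Q̇_C/Ẇ = 3.124/1.260 = 2.480.
In absolute terms T_C = 265.15 K and T_H = 303.55 K, so ΔT = 38.40 K.
COP_Carnot = T_C/ΔT = 265.15/38.40 = 6.905.
η_II = COP_actual/COP_Carnot = 2.480/6.905 = 0.3591.

0.36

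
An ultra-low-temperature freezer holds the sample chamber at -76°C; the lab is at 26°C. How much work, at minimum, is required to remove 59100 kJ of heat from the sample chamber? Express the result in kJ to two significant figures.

In absolute terms T_C = 197.15 K and T_H = 299.15 K, so ΔT = 102.0 K.
The reversible limit is COP_R = T_C/ΔT = 1.933, so W_min = Q_C/COP = Q_C·ΔT/T_C.
W_min = 59100 × 102.0/197.15 = 30580 kJ.

31000 kJ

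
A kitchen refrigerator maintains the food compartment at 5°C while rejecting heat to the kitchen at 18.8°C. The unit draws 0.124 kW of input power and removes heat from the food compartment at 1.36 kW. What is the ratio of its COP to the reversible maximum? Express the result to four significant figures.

COP_actual = Q̇_C/Ẇ = 1.360/0.1240 = 10.97.
In absolute terms T_C = 278.15 K and T_H = 291.95 K, so ΔT = 13.80 K.
COP_Carnot = T_C/ΔT = 278.15/13.80 = 20.16.
η_II = COP_actual/COP_Carnot = 10.97/20.16 = 0.5441.

0.5441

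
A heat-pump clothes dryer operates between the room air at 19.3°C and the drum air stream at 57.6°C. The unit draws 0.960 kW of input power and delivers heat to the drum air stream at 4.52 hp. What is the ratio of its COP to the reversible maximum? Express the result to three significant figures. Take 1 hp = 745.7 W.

Converting, Q̇_H = 4.520 hp = 3.371 kW, so COP_actual = Q̇_H/Ẇ = 3.371/0.9600 = 3.511.
In absolute terms T_C = 292.45 K and T_H = 330.75 K, so ΔT = 38.30 K.
COP_Carnot = T_H/ΔT = 330.75/38.30 = 8.636.
η_II = COP_actual/COP_Carnot = 3.511/8.636 = 0.4066.

0.407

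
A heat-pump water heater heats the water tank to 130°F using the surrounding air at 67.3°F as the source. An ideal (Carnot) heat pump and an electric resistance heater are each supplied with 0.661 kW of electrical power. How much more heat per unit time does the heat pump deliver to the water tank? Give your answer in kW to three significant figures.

In absolute terms T_C = 292.76 K and T_H = 327.59 K, so ΔT = 34.83 K.
COP_Carnot = T_H/ΔT = 327.59/34.83 = 9.405.
The heat pump delivers Q̇_H = COP × Ẇ = 6.216 kW; the resistance heater delivers Ẇ = 0.6610 kW.
Extra = (COP − 1)·Ẇ = 5.555 kW.

5.56 kW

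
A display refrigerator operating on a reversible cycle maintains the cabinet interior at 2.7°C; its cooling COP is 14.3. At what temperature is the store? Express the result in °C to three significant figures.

COP_R = T_C/(T_H − T_C) gives T_H − T_C = T_C/COP.
With T_C = 275.85 K, T_H = 275.85 × (1 + 1/14.3) = 295.14 K.
Converting, 295.14 K = 21.99°C.

22.0 °C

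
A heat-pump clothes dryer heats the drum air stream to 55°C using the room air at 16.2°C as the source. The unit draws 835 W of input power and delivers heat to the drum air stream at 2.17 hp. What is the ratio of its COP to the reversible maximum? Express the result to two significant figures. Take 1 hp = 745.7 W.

Converting, Q̇_H = 2.170 hp = 1618 W, so COP_actual = Q̇_H/Ẇ = 1618/835.0 = 1.938.
In absolute terms T_C = 289.35 K and T_H = 328.15 K, so ΔT = 38.80 K.
COP_Carnot = T_H/ΔT = 328.15/38.80 = 8.457.
η_II = COP_actual/COP_Carnot = 1.938/8.457 = 0.2291.

0.23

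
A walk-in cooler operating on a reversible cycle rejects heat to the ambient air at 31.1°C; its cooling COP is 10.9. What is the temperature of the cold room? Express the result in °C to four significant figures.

For a Carnot refrigerator COP_R = T_C/(T_H − T_C), so T_C = COP·T_H/(1 + COP).
With T_H = 304.25 K, T_C = 10.9 × 304.25/11.90 = 278.68 K.
Converting, 278.68 K = 5.53°C.

5.533 °C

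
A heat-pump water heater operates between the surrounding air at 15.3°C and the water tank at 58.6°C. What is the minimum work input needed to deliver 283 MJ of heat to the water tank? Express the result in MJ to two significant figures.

In absolute terms T_C = 288.45 K and T_H = 331.75 K, so ΔT = 43.30 K.
The reversible limit is COP_HP = T_H/ΔT = 7.662, so W_min = Q_H/COP = Q_H·ΔT/T_H.
W_min = 283.0 × 43.30/331.75 = 36.94 MJ.

37 MJ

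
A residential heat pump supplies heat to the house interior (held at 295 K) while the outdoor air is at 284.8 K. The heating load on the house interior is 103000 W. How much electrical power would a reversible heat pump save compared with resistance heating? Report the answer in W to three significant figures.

99400 W

The reservoir spacing is ΔT = 295 − 284.8 = 10.20 K.
COP_Carnot = T_H/ΔT = 295.00/10.20 = 28.92.
Resistance heating needs Ẇ_res = Q̇_H = 103000 W; the reversible heat pump needs only Ẇ_hp = Q̇_H/COP = 3561 W.
Saving = 103000 − 3561 = 99440 W.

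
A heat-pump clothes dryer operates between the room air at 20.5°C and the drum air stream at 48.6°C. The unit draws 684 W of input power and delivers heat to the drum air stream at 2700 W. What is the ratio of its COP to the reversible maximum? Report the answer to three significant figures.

0.345

COP_actual = Q̇_H/Ẇ = 2700/684.0 = 3.947.
In absolute terms T_C = 293.65 K and T_H = 321.75 K, so ΔT = 28.10 K.
COP_Carnot = T_H/ΔT = 321.75/28.10 = 11.45.
η_II = COP_actual/COP_Carnot = 3.947/11.45 = 0.3447.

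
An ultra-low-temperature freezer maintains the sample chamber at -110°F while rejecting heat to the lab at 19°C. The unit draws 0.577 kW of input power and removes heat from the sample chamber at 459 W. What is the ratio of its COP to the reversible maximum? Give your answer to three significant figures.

0.401

Converting, Q̇_C = 459.0 W = 0.4590 kW, so COP_actual = Q̇_C/Ẇ = 0.4590/0.5770 = 0.7955.
In absolute terms T_C = 194.26 K and T_H = 292.15 K, so ΔT = 97.89 K.
COP_Carnot = T_C/ΔT = 194.26/97.89 = 1.985.
η_II = COP_actual/COP_Carnot = 0.7955/1.985 = 0.4009.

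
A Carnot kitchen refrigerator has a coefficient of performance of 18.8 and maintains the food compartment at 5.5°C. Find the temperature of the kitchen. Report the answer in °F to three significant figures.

COP_R = T_C/(T_H − T_C) gives T_H − T_C = T_C/COP.
With T_C = 278.65 K, T_H = 278.65 × (1 + 1/18.8) = 293.47 K.
Converting, 293.47 K = 68.58°F.

68.6 °F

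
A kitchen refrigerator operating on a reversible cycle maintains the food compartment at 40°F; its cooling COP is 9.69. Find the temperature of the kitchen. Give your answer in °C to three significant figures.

COP_R = T_C/(T_H − T_C) gives T_H − T_C = T_C/COP.
With T_C = 277.59 K, T_H = 277.59 × (1 + 1/9.69) = 306.24 K.
Converting, 306.24 K = 33.09°C.

33.1 °C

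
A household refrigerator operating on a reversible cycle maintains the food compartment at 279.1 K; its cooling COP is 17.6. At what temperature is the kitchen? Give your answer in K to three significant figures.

295 K

COP_R = T_C/(T_H − T_C) gives T_H − T_C = T_C/COP.
With T_C = 279.10 K, T_H = 279.10 × (1 + 1/17.6) = 294.96 K.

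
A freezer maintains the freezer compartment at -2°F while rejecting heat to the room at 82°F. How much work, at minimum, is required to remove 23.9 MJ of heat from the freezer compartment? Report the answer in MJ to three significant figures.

In absolute terms T_C = 254.26 K and T_H = 300.93 K, so ΔT = 46.67 K.
The reversible limit is COP_R = T_C/ΔT = 5.448, so W_min = Q_C/COP = Q_C·ΔT/T_C.
W_min = 23.90 × 46.67/254.26 = 4.387 MJ.

4.39 MJ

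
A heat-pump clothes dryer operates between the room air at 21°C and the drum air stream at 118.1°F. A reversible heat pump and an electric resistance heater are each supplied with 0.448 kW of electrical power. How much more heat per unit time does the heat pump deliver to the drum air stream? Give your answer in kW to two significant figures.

In absolute terms T_C = 294.15 K and T_H = 320.98 K, so ΔT = 26.83 K.
COP_Carnot = T_H/ΔT = 320.98/26.83 = 11.96.
The heat pump delivers Q̇_H = COP × Ẇ = 5.359 kW; the resistance heater delivers Ẇ = 0.4480 kW.
Extra = (COP − 1)·Ẇ = 4.911 kW.

4.9 kW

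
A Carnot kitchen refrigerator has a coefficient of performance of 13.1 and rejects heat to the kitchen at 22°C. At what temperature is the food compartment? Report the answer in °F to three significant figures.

33.9 °F

For a Carnot refrigerator COP_R = T_C/(T_H − T_C), so T_C = COP·T_H/(1 + COP).
With T_H = 295.15 K, T_C = 13.1 × 295.15/14.10 = 274.22 K.
Converting, 274.22 K = 33.92°F.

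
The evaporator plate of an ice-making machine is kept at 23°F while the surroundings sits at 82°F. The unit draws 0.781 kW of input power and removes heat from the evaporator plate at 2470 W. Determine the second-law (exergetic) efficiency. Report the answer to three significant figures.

Converting, Q̇_C = 2470 W = 2.470 kW, so COP_actual = Q̇_C/Ẇ = 2.470/0.7810 = 3.163.
In absolute terms T_C = 268.15 K and T_H = 300.93 K, so ΔT = 32.78 K.
COP_Carnot = T_C/ΔT = 268.15/32.78 = 8.181.
η_II = COP_actual/COP_Carnot = 3.163/8.181 = 0.3866.

0.387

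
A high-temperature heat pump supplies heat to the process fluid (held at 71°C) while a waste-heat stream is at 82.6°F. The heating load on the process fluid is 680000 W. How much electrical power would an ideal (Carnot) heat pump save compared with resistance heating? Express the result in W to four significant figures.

595300 W

In absolute terms T_C = 301.26 K and T_H = 344.15 K, so ΔT = 42.89 K.
COP_Carnot = T_H/ΔT = 344.15/42.89 = 8.024.
Resistance heating needs Ẇ_res = Q̇_H = 680000 W; the reversible heat pump needs only Ẇ_hp = Q̇_H/COP = 84740 W.
Saving = 680000 − 84740 = 595300 W.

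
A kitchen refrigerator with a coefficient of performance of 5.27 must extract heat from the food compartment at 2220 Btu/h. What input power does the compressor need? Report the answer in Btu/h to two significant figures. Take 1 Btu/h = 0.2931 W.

420 Btu/h

Ẇ = Q̇_C/COP = 2220/5.27 = 421.3 Btu/h.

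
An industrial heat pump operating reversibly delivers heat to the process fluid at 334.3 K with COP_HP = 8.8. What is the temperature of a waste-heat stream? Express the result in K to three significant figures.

296 K

COP_HP = T_H/(T_H − T_C) gives T_H − T_C = T_H/COP.
With T_H = 334.30 K, T_C = 334.30 × (1 − 1/8.8) = 296.31 K.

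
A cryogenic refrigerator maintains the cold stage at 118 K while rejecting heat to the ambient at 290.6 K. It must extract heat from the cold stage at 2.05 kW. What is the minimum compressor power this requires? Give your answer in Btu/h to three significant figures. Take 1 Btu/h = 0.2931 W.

10200 Btu/h

The reservoir spacing is ΔT = 290.6 − 118 = 172.6 K.
COP_Carnot = T_C/ΔT = 118.00/172.6 = 0.6837.
Ẇ_min = Q̇/COP_Carnot = 2.050/0.6837 = 2.999 kW = 10230 Btu/h.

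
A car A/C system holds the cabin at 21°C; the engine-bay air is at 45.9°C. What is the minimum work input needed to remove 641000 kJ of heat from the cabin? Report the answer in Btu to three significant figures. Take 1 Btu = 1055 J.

51400 Btu

In absolute terms T_C = 294.15 K and T_H = 319.05 K, so ΔT = 24.90 K.
The reversible limit is COP_R = T_C/ΔT = 11.81, so W_min = Q_C/COP = Q_C·ΔT/T_C.
W_min = 641000 × 24.90/294.15 = 54260 kJ = 51430 Btu.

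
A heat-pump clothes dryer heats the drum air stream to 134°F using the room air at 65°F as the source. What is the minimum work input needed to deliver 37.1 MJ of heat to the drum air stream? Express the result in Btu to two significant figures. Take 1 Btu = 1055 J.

4100 Btu

In absolute terms T_C = 291.48 K and T_H = 329.82 K, so ΔT = 38.33 K.
The reversible limit is COP_HP = T_H/ΔT = 8.604, so W_min = Q_H/COP = Q_H·ΔT/T_H.
W_min = 37.10 × 38.33/329.82 = 4.312 MJ = 4087 Btu.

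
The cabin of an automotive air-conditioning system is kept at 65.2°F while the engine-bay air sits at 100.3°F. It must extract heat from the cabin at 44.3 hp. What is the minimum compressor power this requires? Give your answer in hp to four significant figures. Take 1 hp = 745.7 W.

2.963 hp

In absolute terms T_C = 291.59 K and T_H = 311.09 K, so ΔT = 19.50 K.
COP_Carnot = T_C/ΔT = 291.59/19.50 = 14.95.
Ẇ_min = Q̇/COP_Carnot = 44.30/14.95 = 2.963 hp.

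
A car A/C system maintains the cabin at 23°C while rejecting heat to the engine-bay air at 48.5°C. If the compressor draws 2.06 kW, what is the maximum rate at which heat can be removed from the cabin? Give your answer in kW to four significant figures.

23.92 kW

In absolute terms T_C = 296.15 K and T_H = 321.65 K, so ΔT = 25.50 K.
COP_Carnot = T_C/ΔT = 296.15/25.50 = 11.61.
Q̇_max = COP_Carnot × Ẇ = 11.61 × 2.060 kW = 23.92 kW.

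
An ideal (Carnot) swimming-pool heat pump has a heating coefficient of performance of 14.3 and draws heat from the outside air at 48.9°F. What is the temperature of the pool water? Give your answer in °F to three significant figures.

87.1 °F

COP_HP = T_H/(T_H − T_C) rearranges to T_H = COP·T_C/(COP − 1).
With T_C = 282.54 K, T_H = 14.3 × 282.54/13.30 = 303.78 K.
Converting, 303.78 K = 87.14°F.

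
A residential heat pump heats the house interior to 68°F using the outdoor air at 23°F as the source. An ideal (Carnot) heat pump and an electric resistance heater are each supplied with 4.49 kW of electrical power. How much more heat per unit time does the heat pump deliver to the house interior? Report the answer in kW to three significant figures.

In absolute terms T_C = 268.15 K and T_H = 293.15 K, so ΔT = 25.00 K.
COP_Carnot = T_H/ΔT = 293.15/25.00 = 11.73.
The heat pump delivers Q̇_H = COP × Ẇ = 52.65 kW; the resistance heater delivers Ẇ = 4.490 kW.
Extra = (COP − 1)·Ẇ = 48.16 kW.

48.2 kW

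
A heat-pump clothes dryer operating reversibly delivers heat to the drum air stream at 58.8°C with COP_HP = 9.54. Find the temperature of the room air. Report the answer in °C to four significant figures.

COP_HP = T_H/(T_H − T_C) gives T_H − T_C = T_H/COP.
With T_H = 331.95 K, T_C = 331.95 × (1 − 1/9.54) = 297.15 K.
Converting, 297.15 K = 24.00°C.

24.00 °C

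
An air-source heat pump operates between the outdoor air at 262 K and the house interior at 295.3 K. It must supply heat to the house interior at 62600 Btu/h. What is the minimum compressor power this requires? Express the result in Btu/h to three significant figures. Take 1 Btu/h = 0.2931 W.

The reservoir spacing is ΔT = 295.3 − 262 = 33.30 K.
COP_Carnot = T_H/ΔT = 295.30/33.30 = 8.868.
Ẇ_min = Q̇/COP_Carnot = 62600/8.868 = 7059 Btu/h.

7060 Btu/h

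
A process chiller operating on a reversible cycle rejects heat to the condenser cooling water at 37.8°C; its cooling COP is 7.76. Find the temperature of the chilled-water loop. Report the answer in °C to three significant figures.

2.30 °C

For a Carnot refrigerator COP_R = T_C/(T_H − T_C), so T_C = COP·T_H/(1 + COP).
With T_H = 310.95 K, T_C = 7.76 × 310.95/8.760 = 275.45 K.
Converting, 275.45 K = 2.30°C.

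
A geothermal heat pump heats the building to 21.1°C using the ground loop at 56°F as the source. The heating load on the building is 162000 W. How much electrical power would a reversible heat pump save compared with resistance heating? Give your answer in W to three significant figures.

158000 W

In absolute terms T_C = 286.48 K and T_H = 294.25 K, so ΔT = 7.767 K.
COP_Carnot = T_H/ΔT = 294.25/7.767 = 37.89.
Resistance heating needs Ẇ_res = Q̇_H = 162000 W; the reversible heat pump needs only Ẇ_hp = Q̇_H/COP = 4276 W.
Saving = 162000 − 4276 = 157700 W.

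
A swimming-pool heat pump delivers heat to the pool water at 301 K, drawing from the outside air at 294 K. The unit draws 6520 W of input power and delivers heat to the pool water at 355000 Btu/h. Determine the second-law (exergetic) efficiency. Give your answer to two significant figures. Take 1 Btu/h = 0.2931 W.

Converting, Q̇_H = 355000 Btu/h = 104100 W, so COP_actual = Q̇_H/Ẇ = 104100/6520 = 15.96.
The reservoir spacing is ΔT = 301 − 294 = 7.000 K.
COP_Carnot = T_H/ΔT = 301.00/7.000 = 43.00.
η_II = COP_actual/COP_Carnot = 15.96/43.00 = 0.3711.

0.37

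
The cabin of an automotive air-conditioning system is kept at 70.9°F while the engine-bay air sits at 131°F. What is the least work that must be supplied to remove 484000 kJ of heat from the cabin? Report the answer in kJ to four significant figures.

In absolute terms T_C = 294.76 K and T_H = 328.15 K, so ΔT = 33.39 K.
The reversible limit is COP_R = T_C/ΔT = 8.828, so W_min = Q_C/COP = Q_C·ΔT/T_C.
W_min = 484000 × 33.39/294.76 = 54820 kJ.

54820 kJ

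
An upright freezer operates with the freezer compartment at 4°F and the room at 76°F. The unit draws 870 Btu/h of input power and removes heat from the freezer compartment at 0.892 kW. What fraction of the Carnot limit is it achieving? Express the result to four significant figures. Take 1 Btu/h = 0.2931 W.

Converting, Q̇_C = 0.8920 kW = 3043 Btu/h, so COP_actual = Q̇_C/Ẇ = 3043/870.0 = 3.498.
In absolute terms T_C = 257.59 K and T_H = 297.59 K, so ΔT = 40.00 K.
COP_Carnot = T_C/ΔT = 257.59/40.00 = 6.440.
η_II = COP_actual/COP_Carnot = 3.498/6.440 = 0.5432.

0.5432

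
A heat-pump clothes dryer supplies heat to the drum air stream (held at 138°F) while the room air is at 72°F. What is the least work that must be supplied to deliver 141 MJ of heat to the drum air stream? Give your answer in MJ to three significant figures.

In absolute terms T_C = 295.37 K and T_H = 332.04 K, so ΔT = 36.67 K.
The reversible limit is COP_HP = T_H/ΔT = 9.056, so W_min = Q_H/COP = Q_H·ΔT/T_H.
W_min = 141.0 × 36.67/332.04 = 15.57 MJ.

15.6 MJ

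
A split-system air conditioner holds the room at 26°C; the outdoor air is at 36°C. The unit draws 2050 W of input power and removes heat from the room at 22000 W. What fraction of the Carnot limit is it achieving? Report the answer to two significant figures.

COP_actual = Q̇_C/Ẇ = 22000/2050 = 10.73.
In absolute terms T_C = 299.15 K and T_H = 309.15 K, so ΔT = 10.00 K.
COP_Carnot = T_C/ΔT = 299.15/10.00 = 29.92.
η_II = COP_actual/COP_Carnot = 10.73/29.92 = 0.3587.

0.36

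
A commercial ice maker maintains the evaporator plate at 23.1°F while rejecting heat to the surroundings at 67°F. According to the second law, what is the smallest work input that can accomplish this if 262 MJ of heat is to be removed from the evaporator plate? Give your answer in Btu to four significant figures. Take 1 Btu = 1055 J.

In absolute terms T_C = 268.21 K and T_H = 292.59 K, so ΔT = 24.39 K.
The reversible limit is COP_R = T_C/ΔT = 11.00, so W_min = Q_C/COP = Q_C·ΔT/T_C.
W_min = 262.0 × 24.39/268.21 = 23.82 MJ = 22580 Btu.

22580 Btu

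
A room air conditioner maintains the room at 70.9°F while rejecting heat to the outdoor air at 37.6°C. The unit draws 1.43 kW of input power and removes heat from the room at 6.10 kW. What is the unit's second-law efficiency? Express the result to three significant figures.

0.231

COP_actual = Q̇_C/Ẇ = 6.100/1.430 = 4.266.
In absolute terms T_C = 294.76 K and T_H = 310.75 K, so ΔT = 15.99 K.
COP_Carnot = T_C/ΔT = 294.76/15.99 = 18.44.
η_II = COP_actual/COP_Carnot = 4.266/18.44 = 0.2314.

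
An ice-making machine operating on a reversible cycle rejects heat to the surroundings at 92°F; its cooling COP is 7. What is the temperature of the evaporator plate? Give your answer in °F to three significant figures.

23.0 °F

For a Carnot refrigerator COP_R = T_C/(T_H − T_C), so T_C = COP·T_H/(1 + COP).
With T_H = 306.48 K, T_C = 7 × 306.48/8.000 = 268.17 K.
Converting, 268.17 K = 23.04°F.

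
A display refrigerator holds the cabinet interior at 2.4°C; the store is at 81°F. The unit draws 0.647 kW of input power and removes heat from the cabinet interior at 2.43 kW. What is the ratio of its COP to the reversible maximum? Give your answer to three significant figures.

COP_actual = Q̇_C/Ẇ = 2.430/0.6470 = 3.756.
In absolute terms T_C = 275.55 K and T_H = 300.37 K, so ΔT = 24.82 K.
COP_Carnot = T_C/ΔT = 275.55/24.82 = 11.10.
η_II = COP_actual/COP_Carnot = 3.756/11.10 = 0.3383.

0.338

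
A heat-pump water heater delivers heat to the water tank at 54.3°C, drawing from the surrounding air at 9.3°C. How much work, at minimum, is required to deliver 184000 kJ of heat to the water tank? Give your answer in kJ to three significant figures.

25300 kJ

In absolute terms T_C = 282.45 K and T_H = 327.45 K, so ΔT = 45.00 K.
The reversible limit is COP_HP = T_H/ΔT = 7.277, so W_min = Q_H/COP = Q_H·ΔT/T_H.
W_min = 184000 × 45.00/327.45 = 25290 kJ.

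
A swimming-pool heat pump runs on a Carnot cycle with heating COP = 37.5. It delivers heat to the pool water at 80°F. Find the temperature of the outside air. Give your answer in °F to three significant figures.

65.6 °F

COP_HP = T_H/(T_H − T_C) gives T_H − T_C = T_H/COP.
With T_H = 299.82 K, T_C = 299.82 × (1 − 1/37.5) = 291.82 K.
Converting, 291.82 K = 65.61°F.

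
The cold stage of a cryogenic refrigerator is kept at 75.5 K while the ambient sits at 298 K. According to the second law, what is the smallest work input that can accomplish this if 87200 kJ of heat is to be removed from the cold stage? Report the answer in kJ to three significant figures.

257000 kJ

The reservoir spacing is ΔT = 298 − 75.5 = 222.5 K.
The reversible limit is COP_R = T_C/ΔT = 0.3393, so W_min = Q_C/COP = Q_C·ΔT/T_C.
W_min = 87200 × 222.5/75.50 = 257000 kJ.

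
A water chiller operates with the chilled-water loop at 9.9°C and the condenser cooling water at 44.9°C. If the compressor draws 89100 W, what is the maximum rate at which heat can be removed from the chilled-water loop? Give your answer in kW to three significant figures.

721 kW

In absolute terms T_C = 283.05 K and T_H = 318.05 K, so ΔT = 35.00 K.
COP_Carnot = T_C/ΔT = 283.05/35.00 = 8.087.
Q̇_max = COP_Carnot × Ẇ = 8.087 × 89100 W = 720600 W = 720.6 kW.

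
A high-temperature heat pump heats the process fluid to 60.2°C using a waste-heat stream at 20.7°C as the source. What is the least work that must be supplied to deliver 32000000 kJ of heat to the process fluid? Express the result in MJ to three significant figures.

3790 MJ

In absolute terms T_C = 293.85 K and T_H = 333.35 K, so ΔT = 39.50 K.
The reversible limit is COP_HP = T_H/ΔT = 8.439, so W_min = Q_H/COP = Q_H·ΔT/T_H.
W_min = 32000000 × 39.50/333.35 = 3792000 kJ = 3792 MJ.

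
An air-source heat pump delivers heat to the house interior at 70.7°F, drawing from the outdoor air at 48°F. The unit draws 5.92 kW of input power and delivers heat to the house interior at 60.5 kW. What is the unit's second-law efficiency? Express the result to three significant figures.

0.437

COP_actual = Q̇_H/Ẇ = 60.50/5.920 = 10.22.
In absolute terms T_C = 282.04 K and T_H = 294.65 K, so ΔT = 12.61 K.
COP_Carnot = T_H/ΔT = 294.65/12.61 = 23.36.
η_II = COP_actual/COP_Carnot = 10.22/23.36 = 0.4374.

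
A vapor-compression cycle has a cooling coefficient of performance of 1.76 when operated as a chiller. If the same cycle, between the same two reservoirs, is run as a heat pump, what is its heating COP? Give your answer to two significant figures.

The first law on one cycle gives Q_H = Q_C + W, so Q_H/W = Q_C/W + 1.
COP_HP = COP_R + 1 = 1.76 + 1 = 2.76.

2.8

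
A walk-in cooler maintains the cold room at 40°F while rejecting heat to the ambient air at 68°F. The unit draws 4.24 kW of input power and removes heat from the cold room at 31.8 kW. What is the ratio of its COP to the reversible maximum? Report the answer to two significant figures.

COP_actual = Q̇_C/Ẇ = 31.80/4.240 = 7.500.
In absolute terms T_C = 277.59 K and T_H = 293.15 K, so ΔT = 15.56 K.
COP_Carnot = T_C/ΔT = 277.59/15.56 = 17.85.
η_II = COP_actual/COP_Carnot = 7.500/17.85 = 0.4203.

0.42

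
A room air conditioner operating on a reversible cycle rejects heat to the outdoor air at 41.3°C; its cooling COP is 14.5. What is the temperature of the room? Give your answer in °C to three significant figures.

21.0 °C

For a Carnot refrigerator COP_R = T_C/(T_H − T_C), so T_C = COP·T_H/(1 + COP).
With T_H = 314.45 K, T_C = 14.5 × 314.45/15.50 = 294.16 K.
Converting, 294.16 K = 21.01°C.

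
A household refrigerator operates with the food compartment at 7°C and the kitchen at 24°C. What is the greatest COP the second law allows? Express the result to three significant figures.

16.5

In absolute terms T_C = 280.15 K and T_H = 297.15 K, so ΔT = 17.00 K.
For a reversible cycle, COP_Carnot = T_C/ΔT = 280.15/17.00 = 16.48.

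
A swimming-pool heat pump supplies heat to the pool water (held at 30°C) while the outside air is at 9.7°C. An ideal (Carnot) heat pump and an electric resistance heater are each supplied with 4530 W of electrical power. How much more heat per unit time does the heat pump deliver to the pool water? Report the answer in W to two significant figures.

63000 W

In absolute terms T_C = 282.85 K and T_H = 303.15 K, so ΔT = 20.30 K.
COP_Carnot = T_H/ΔT = 303.15/20.30 = 14.93.
The heat pump delivers Q̇_H = COP × Ẇ = 67650 W; the resistance heater delivers Ẇ = 4530 W.
Extra = (COP − 1)·Ẇ = 63120 W.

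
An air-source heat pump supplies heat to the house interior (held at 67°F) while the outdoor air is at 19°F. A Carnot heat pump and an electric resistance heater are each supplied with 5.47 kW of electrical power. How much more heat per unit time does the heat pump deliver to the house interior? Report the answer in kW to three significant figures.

In absolute terms T_C = 265.93 K and T_H = 292.59 K, so ΔT = 26.67 K.
COP_Carnot = T_H/ΔT = 292.59/26.67 = 10.97.
The heat pump delivers Q̇_H = COP × Ẇ = 60.02 kW; the resistance heater delivers Ẇ = 5.470 kW.
Extra = (COP − 1)·Ẇ = 54.55 kW.

54.5 kW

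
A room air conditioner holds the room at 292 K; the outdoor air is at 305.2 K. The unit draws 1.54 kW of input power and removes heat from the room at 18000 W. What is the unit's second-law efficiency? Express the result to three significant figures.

Converting, Q̇_C = 18000 W = 18.00 kW, so COP_actual = Q̇_C/Ẇ = 18.00/1.540 = 11.69.
The reservoir spacing is ΔT = 305.2 − 292 = 13.20 K.
COP_Carnot = T_C/ΔT = 292.00/13.20 = 22.12.
η_II = COP_actual/COP_Carnot = 11.69/22.12 = 0.5284.

0.528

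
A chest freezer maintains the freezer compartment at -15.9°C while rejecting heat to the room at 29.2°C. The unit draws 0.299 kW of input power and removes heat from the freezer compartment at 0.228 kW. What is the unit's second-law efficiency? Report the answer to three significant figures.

0.134

COP_actual = Q̇_C/Ẇ = 0.2280/0.2990 = 0.7625.
In absolute terms T_C = 257.25 K and T_H = 302.35 K, so ΔT = 45.10 K.
COP_Carnot = T_C/ΔT = 257.25/45.10 = 5.704.
η_II = COP_actual/COP_Carnot = 0.7625/5.704 = 0.1337.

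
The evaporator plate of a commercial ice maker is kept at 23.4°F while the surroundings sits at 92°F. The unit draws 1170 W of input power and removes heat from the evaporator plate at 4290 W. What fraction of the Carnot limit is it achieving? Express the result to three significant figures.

COP_actual = Q̇_C/Ẇ = 4290/1170 = 3.667.
In absolute terms T_C = 268.37 K and T_H = 306.48 K, so ΔT = 38.11 K.
COP_Carnot = T_C/ΔT = 268.37/38.11 = 7.042.
η_II = COP_actual/COP_Carnot = 3.667/7.042 = 0.5207.

0.521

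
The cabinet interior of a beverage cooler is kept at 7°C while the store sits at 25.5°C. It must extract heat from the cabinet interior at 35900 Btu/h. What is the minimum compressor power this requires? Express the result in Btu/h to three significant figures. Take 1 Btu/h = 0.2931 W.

2370 Btu/h

In absolute terms T_C = 280.15 K and T_H = 298.65 K, so ΔT = 18.50 K.
COP_Carnot = T_C/ΔT = 280.15/18.50 = 15.14.
Ẇ_min = Q̇/COP_Carnot = 35900/15.14 = 2371 Btu/h.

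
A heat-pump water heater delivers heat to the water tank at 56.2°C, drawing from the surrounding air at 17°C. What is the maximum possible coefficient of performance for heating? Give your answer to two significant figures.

8.4

In absolute terms T_C = 290.15 K and T_H = 329.35 K, so ΔT = 39.20 K.
For a reversible cycle, COP_Carnot = T_H/ΔT = 329.35/39.20 = 8.402.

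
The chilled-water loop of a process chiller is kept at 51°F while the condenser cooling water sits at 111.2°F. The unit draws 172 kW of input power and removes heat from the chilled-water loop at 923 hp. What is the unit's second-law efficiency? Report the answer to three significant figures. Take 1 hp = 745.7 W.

0.472

Converting, Q̇_C = 923.0 hp = 688.3 kW, so COP_actual = Q̇_C/Ẇ = 688.3/172.0 = 4.002.
In absolute terms T_C = 283.71 K and T_H = 317.15 K, so ΔT = 33.44 K.
COP_Carnot = T_C/ΔT = 283.71/33.44 = 8.483.
η_II = COP_actual/COP_Carnot = 4.002/8.483 = 0.4717.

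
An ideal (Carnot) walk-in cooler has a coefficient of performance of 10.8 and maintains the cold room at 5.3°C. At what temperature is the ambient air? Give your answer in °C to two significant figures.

31 °C

COP_R = T_C/(T_H − T_C) gives T_H − T_C = T_C/COP.
With T_C = 278.45 K, T_H = 278.45 × (1 + 1/10.8) = 304.23 K.
Converting, 304.23 K = 31.08°C.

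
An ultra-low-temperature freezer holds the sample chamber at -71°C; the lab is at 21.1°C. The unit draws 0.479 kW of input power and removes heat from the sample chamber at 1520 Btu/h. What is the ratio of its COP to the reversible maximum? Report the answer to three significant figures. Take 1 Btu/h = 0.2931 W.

0.424

Converting, Q̇_C = 1520 Btu/h = 0.4455 kW, so COP_actual = Q̇_C/Ẇ = 0.4455/0.4790 = 0.9301.
In absolute terms T_C = 202.15 K and T_H = 294.25 K, so ΔT = 92.10 K.
COP_Carnot = T_C/ΔT = 202.15/92.10 = 2.195.
η_II = COP_actual/COP_Carnot = 0.9301/2.195 = 0.4238.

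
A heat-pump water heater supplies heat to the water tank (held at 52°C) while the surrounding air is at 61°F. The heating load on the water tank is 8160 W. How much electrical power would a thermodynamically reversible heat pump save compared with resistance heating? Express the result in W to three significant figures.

In absolute terms T_C = 289.26 K and T_H = 325.15 K, so ΔT = 35.89 K.
COP_Carnot = T_H/ΔT = 325.15/35.89 = 9.060.
Resistance heating needs Ẇ_res = Q̇_H = 8160 W; the reversible heat pump needs only Ẇ_hp = Q̇_H/COP = 900.7 W.
Saving = 8160 − 900.7 = 7259 W.

7260 W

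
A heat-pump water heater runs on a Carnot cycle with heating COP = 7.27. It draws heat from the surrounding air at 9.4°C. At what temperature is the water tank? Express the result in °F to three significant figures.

130 °F

COP_HP = T_H/(T_H − T_C) rearranges to T_H = COP·T_C/(COP − 1).
With T_C = 282.55 K, T_H = 7.27 × 282.55/6.270 = 327.61 K.
Converting, 327.61 K = 130.03°F.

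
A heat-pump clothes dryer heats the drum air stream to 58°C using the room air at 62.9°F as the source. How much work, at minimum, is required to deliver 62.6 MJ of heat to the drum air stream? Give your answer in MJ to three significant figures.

In absolute terms T_C = 290.32 K and T_H = 331.15 K, so ΔT = 40.83 K.
The reversible limit is COP_HP = T_H/ΔT = 8.110, so W_min = Q_H/COP = Q_H·ΔT/T_H.
W_min = 62.60 × 40.83/331.15 = 7.719 MJ.

7.72 MJ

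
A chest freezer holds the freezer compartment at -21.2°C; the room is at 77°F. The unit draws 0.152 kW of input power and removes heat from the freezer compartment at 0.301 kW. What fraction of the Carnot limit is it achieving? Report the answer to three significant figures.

0.363

COP_actual = Q̇_C/Ẇ = 0.3010/0.1520 = 1.980.
In absolute terms T_C = 251.95 K and T_H = 298.15 K, so ΔT = 46.20 K.
COP_Carnot = T_C/ΔT = 251.95/46.20 = 5.453.
η_II = COP_actual/COP_Carnot = 1.980/5.453 = 0.3631.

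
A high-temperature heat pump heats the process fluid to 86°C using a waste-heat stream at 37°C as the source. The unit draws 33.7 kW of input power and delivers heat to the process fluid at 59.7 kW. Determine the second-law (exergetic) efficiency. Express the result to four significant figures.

COP_actual = Q̇_H/Ẇ = 59.70/33.70 = 1.772.
In absolute terms T_C = 310.15 K and T_H = 359.15 K, so ΔT = 49.00 K.
COP_Carnot = T_H/ΔT = 359.15/49.00 = 7.330.
η_II = COP_actual/COP_Carnot = 1.772/7.330 = 0.2417.

0.2417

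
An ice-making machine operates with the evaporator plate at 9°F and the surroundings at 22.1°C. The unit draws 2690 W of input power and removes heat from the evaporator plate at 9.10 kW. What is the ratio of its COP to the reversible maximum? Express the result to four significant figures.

0.4532

Converting, Q̇_C = 9.100 kW = 9100 W, so COP_actual = Q̇_C/Ẇ = 9100/2690 = 3.383.
In absolute terms T_C = 260.37 K and T_H = 295.25 K, so ΔT = 34.88 K.
COP_Carnot = T_C/ΔT = 260.37/34.88 = 7.465.
η_II = COP_actual/COP_Carnot = 3.383/7.465 = 0.4532.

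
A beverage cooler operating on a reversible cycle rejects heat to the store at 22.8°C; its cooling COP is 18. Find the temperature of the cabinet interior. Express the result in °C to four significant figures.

For a Carnot refrigerator COP_R = T_C/(T_H − T_C), so T_C = COP·T_H/(1 + COP).
With T_H = 295.95 K, T_C = 18 × 295.95/19.00 = 280.37 K.
Converting, 280.37 K = 7.22°C.

7.224 °C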